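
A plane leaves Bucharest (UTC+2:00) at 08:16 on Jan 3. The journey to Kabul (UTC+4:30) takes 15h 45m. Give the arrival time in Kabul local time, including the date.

02:31 on January 4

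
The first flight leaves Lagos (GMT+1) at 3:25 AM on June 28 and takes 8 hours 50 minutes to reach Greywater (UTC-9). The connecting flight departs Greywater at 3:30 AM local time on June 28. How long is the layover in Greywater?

Convert departure to UTC: 3:25 AM − 1:00 = 2:25 AM UTC on Jun 28.
Add 8 hours 50 minutes flight time → 11:15 AM UTC.
Greywater is UTC−9:00, so local arrival = 11:15 AM − 9:00 = 2:15 AM on Jun 28.
Layover = 3:30 AM − 2:15 AM = 1 hour 15 minutes.

1 hour 15 minutes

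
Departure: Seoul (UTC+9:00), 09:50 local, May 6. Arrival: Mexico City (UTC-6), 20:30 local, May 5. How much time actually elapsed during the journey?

Departure in UTC: 09:50 − 9:00 = 00:50 on May 6.
Arrival in UTC: 20:30 + 6:00 = 02:30 on May 6.
Elapsed = 02:30 − 00:50 = 1 hour 40 minutes.

1 hour 40 minutes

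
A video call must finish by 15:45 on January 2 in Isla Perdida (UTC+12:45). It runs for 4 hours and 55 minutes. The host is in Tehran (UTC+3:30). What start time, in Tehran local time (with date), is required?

01:35 on Jan 2

Target end time in UTC: 15:45 − 12:45 = 03:00 on Jan 2.
Subtract 4 hours and 55 minutes → start 22:05 UTC on Jan 1.
Tehran is UTC+3:30: 22:05 + 3:30 = 01:35 on Jan 2.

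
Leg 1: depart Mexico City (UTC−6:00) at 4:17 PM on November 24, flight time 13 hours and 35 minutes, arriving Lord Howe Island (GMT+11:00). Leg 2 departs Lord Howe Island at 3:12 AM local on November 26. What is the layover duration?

Convert departure to UTC: 4:17 PM + 6:00 = 10:17 PM UTC on Nov 24.
Add 13 hours and 35 minutes flight time → 11:52 AM UTC (Nov 25).
Lord Howe Island is UTC+11:00, so local arrival = 11:52 AM + 11:00 = 10:52 PM on Nov 25.
Layover = 3:12 AM − 10:52 PM (+1 day) = 4 hours 20 minutes.

4 hours 20 minutes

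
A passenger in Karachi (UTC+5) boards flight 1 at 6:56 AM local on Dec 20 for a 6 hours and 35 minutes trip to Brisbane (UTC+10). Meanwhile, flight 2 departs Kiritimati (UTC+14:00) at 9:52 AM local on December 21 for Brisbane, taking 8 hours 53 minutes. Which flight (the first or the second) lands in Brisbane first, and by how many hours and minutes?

Flight 1 in UTC: 6:56 AM − 5:00 = 1:56 AM on Dec 20.
+6 hours and 35 minutes → arrive 8:31 AM UTC on Dec 20.
Flight 2 in UTC: 9:52 AM − 14:00 = 7:52 PM on Dec 20.
+8 hours 53 minutes → arrive 4:45 AM UTC on Dec 21.
Flight 1 lands earlier by 20 hours 14 minutes.

the first, by 20 hours 14 minutes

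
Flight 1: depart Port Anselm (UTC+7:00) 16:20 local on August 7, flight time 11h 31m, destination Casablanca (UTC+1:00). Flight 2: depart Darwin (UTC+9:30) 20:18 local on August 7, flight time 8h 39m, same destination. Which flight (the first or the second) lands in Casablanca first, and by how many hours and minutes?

the second, by 1 hour 24 minutes

Flight 1 in UTC: 16:20 − 7:00 = 09:20 on Aug 7.
+11 hours and 31 minutes → arrive 20:51 UTC on Aug 7.
Flight 2 in UTC: 20:18 − 9:30 = 10:48 on Aug 7.
+8 hours 39 minutes → arrive 19:27 UTC on Aug 7.
Flight 2 lands earlier by 1 hour 24 minutes.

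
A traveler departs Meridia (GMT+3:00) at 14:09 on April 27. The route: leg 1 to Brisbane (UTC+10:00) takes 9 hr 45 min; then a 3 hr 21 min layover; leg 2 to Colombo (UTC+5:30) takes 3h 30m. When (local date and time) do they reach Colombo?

Convert departure to UTC: 14:09 − 3:00 = 11:09 UTC on Apr 27.
Add 9 hours and 45 minutes leg 1 → 20:54 UTC.
Add 3 hours 21 minutes layover in Brisbane → 00:15 UTC (Apr 28).
Add 3 hours and 30 minutes leg 2 → 03:45 UTC.
Colombo is UTC+5:30, so local arrival = 03:45 + 5:30 = 09:15 on Apr 28.

09:15 on April 28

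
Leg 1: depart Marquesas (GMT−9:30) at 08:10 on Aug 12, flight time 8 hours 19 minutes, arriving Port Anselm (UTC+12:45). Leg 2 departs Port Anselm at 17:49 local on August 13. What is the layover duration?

3 hours 5 minutes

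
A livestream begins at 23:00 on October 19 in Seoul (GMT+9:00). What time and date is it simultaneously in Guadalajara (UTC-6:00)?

08:00 on October 19

Guadalajara is 15:00 behind Seoul.
Shift by the zone difference: 23:00 − 15:00 = 08:00 on Oct 19 in Guadalajara.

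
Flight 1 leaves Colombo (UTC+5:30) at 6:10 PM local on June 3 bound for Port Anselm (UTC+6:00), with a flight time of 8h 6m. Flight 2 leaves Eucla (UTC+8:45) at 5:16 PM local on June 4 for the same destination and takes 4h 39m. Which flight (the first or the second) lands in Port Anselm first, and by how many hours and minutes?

the first, by 16 hours 24 minutes

Flight 1 in UTC: 6:10 PM − 5:30 = 12:40 PM on Jun 3.
+8 hours 6 minutes → arrive 8:46 PM UTC on Jun 3.
Flight 2 in UTC: 5:16 PM − 8:45 = 8:31 AM on Jun 4.
+4 hours and 39 minutes → arrive 1:10 PM UTC on Jun 4.
Flight 1 lands earlier by 16 hours 24 minutes.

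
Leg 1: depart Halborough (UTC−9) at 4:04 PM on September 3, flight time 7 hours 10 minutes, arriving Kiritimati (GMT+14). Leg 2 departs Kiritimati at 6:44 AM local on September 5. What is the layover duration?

8 hours 30 minutes

Convert departure to UTC: 4:04 PM + 9:00 = 1:04 AM UTC on Sep 4.
Add 7 hours 10 minutes flight time → 8:14 AM UTC.
Kiritimati is UTC+14:00, so local arrival = 8:14 AM + 14:00 = 10:14 PM on Sep 4.
Layover = 6:44 AM − 10:14 PM (+1 day) = 8 hours 30 minutes.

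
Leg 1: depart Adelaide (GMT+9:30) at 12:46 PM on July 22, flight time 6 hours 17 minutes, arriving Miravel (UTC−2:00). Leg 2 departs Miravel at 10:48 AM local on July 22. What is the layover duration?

Convert departure to UTC: 12:46 PM − 9:30 = 3:16 AM UTC on Jul 22.
Add 6 hours and 17 minutes flight time → 9:33 AM UTC.
Miravel is UTC−2:00, so local arrival = 9:33 AM − 2:00 = 7:33 AM on Jul 22.
Layover = 10:48 AM − 7:33 AM = 3 hours 15 minutes.

3 hours 15 minutes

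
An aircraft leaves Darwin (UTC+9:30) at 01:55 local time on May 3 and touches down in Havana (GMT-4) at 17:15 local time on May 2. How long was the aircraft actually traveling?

4 hours 50 minutes

Departure in UTC: 01:55 − 9:30 = 16:25 on May 2.
Arrival in UTC: 17:15 + 4:00 = 21:15 on May 2.
Elapsed = 21:15 − 16:25 = 4 hours 50 minutes.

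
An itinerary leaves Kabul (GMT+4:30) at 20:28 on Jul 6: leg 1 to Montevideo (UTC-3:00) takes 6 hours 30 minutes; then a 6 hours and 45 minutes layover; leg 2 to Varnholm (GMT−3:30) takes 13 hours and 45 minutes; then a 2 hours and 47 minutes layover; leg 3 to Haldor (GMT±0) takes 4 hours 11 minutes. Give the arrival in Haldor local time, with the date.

01:56 on July 8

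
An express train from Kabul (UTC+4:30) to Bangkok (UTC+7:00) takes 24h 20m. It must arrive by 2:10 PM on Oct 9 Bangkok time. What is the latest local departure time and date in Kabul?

Target arrival in UTC: 2:10 PM − 7:00 = 7:10 AM on Oct 9.
Subtract 24 hours and 20 minutes → departure 6:50 AM UTC on Oct 8.
Kabul is UTC+4:30: 6:50 AM + 4:30 = 11:20 AM on Oct 8.

11:20 AM on October 8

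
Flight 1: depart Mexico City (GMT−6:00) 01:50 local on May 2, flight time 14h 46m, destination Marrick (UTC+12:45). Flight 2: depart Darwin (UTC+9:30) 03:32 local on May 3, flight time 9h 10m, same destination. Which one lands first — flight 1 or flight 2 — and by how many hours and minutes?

the first, by 4 hours 36 minutes

Flight 1 in UTC: 01:50 + 6:00 = 07:50 on May 2.
+14 hours 46 minutes → arrive 22:36 UTC on May 2.
Flight 2 in UTC: 03:32 − 9:30 = 18:02 on May 2.
+9 hours and 10 minutes → arrive 03:12 UTC on May 3.
Flight 1 lands earlier by 4 hours 36 minutes.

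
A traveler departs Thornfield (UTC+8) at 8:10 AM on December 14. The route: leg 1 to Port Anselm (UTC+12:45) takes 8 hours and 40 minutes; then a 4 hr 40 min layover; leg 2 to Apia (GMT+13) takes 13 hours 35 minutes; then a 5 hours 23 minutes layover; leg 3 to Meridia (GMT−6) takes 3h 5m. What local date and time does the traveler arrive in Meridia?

Convert departure to UTC: 8:10 AM − 8:00 = 12:10 AM UTC on Dec 14.
Add 8 hours 40 minutes leg 1 → 8:50 AM UTC.
Add 4 hours 40 minutes layover in Port Anselm → 1:30 PM UTC.
Add 13 hours 35 minutes leg 2 → 3:05 AM UTC (Dec 15).
Add 5 hours and 23 minutes layover in Apia → 8:28 AM UTC.
Add 3 hours 5 minutes leg 3 → 11:33 AM UTC.
Meridia is UTC−6:00, so local arrival = 11:33 AM − 6:00 = 5:33 AM on Dec 15.

5:33 AM on Dec 15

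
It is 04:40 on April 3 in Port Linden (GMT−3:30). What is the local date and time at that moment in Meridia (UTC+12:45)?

20:55 on Apr 3

In UTC: 04:40 + 3:30 = 08:10 on Apr 3.
Meridia is UTC+12:45: 08:10 + 12:45 = 20:55 on Apr 3.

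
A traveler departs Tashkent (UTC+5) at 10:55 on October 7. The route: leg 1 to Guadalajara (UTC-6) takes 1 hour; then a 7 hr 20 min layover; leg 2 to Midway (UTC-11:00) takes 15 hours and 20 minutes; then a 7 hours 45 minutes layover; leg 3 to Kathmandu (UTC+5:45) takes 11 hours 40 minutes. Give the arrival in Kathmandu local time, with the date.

06:45 on October 9

Convert departure to UTC: 10:55 − 5:00 = 05:55 UTC on Oct 7.
Add 1 hour leg 1 → 06:55 UTC.
Add 7 hours and 20 minutes layover in Guadalajara → 14:15 UTC.
Add 15 hours 20 minutes leg 2 → 05:35 UTC (Oct 8).
Add 7 hours 45 minutes layover in Midway → 13:20 UTC.
Add 11 hours and 40 minutes leg 3 → 01:00 UTC (Oct 9).
Kathmandu is UTC+5:45, so local arrival = 01:00 + 5:45 = 06:45 on Oct 9.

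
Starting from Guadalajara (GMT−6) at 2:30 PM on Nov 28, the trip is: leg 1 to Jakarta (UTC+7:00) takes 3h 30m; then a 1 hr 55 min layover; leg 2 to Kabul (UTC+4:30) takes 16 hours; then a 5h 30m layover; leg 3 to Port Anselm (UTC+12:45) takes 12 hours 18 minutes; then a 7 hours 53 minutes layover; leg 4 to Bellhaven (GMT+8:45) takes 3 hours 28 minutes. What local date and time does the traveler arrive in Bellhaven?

Convert departure to UTC: 2:30 PM + 6:00 = 8:30 PM UTC on Nov 28.
Add 3 hours 30 minutes leg 1 → 12:00 AM UTC (Nov 29).
Add 1 hour 55 minutes layover in Jakarta → 1:55 AM UTC.
Add 16 hours leg 2 → 5:55 PM UTC.
Add 5 hours and 30 minutes layover in Kabul → 11:25 PM UTC.
Add 12 hours and 18 minutes leg 3 → 11:43 AM UTC (Nov 30).
Add 7 hours 53 minutes layover in Port Anselm → 7:36 PM UTC.
Add 3 hours 28 minutes leg 4 → 11:04 PM UTC.
Bellhaven is UTC+8:45, so local arrival = 11:04 PM + 8:45 = 7:49 AM on Dec 1.

7:49 AM on Dec 1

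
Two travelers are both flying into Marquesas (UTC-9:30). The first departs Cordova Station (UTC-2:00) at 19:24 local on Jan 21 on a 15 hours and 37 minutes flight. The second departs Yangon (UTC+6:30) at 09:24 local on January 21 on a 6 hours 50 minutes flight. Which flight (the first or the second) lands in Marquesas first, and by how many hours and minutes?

the second, by 27 hours 17 minutes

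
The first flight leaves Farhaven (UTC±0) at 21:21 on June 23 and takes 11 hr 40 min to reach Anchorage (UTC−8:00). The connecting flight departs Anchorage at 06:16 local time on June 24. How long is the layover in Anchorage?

Farhaven is at UTC+0, so departure is already 21:21 UTC on Jun 23.
Add 11 hours and 40 minutes flight time → 09:01 UTC (Jun 24).
Anchorage is UTC−8:00, so local arrival = 09:01 − 8:00 = 01:01 on Jun 24.
Layover = 06:16 − 01:01 = 5 hours 15 minutes.

5 hours 15 minutes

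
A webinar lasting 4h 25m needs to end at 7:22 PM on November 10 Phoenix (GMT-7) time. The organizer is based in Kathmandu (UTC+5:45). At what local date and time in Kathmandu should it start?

3:42 AM on November 11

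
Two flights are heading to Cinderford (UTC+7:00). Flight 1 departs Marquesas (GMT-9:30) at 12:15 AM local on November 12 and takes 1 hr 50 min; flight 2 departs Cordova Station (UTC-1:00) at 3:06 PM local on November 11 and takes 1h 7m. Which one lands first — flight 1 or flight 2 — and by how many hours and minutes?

Flight 1 in UTC: 12:15 AM + 9:30 = 9:45 AM on Nov 12.
+1 hour and 50 minutes → arrive 11:35 AM UTC on Nov 12.
Flight 2 in UTC: 3:06 PM + 1:00 = 4:06 PM on Nov 11.
+1 hour 7 minutes → arrive 5:13 PM UTC on Nov 11.
Flight 2 lands earlier by 18 hours 22 minutes.

the second, by 18 hours 22 minutes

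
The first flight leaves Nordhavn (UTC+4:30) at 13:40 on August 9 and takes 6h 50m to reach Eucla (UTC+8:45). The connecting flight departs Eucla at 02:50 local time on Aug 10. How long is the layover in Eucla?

2 hours 5 minutes

Convert departure to UTC: 13:40 − 4:30 = 09:10 UTC on Aug 9.
Add 6 hours 50 minutes flight time → 16:00 UTC.
Eucla is UTC+8:45, so local arrival = 16:00 + 8:45 = 00:45 on Aug 10.
Layover = 02:50 − 00:45 = 2 hours 5 minutes.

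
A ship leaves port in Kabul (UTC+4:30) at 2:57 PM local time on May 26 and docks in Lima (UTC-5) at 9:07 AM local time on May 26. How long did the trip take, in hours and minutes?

3 hours 40 minutes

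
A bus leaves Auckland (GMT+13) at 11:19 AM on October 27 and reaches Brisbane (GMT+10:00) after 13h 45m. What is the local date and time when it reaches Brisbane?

Brisbane is 3:00 behind Auckland.
After 13 hours and 45 minutes it is 1:04 AM (Oct 28) in Auckland.
Shift by the zone difference: 1:04 AM − 3:00 = 10:04 PM on Oct 27 in Brisbane.

10:04 PM on October 27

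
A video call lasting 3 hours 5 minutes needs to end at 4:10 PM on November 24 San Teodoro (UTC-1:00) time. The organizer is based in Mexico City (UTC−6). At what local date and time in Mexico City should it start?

Target end time in UTC: 4:10 PM + 1:00 = 5:10 PM on Nov 24.
Subtract 3 hours and 5 minutes → start 2:05 PM UTC on Nov 24.
Mexico City is UTC−6:00: 2:05 PM − 6:00 = 8:05 AM on Nov 24.

8:05 AM on Nov 24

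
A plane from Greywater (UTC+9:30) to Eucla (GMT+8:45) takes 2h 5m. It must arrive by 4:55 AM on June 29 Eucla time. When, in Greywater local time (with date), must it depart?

3:35 AM on Jun 29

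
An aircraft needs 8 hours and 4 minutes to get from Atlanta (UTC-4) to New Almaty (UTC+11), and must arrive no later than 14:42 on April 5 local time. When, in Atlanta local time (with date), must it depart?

15:38 on Apr 4

Target arrival in UTC: 14:42 − 11:00 = 03:42 on Apr 5.
Subtract 8 hours 4 minutes → departure 19:38 UTC on Apr 4.
Atlanta is UTC−4:00: 19:38 − 4:00 = 15:38 on Apr 4.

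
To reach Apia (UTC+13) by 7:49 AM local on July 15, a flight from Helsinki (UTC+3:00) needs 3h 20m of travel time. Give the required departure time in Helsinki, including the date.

6:29 PM on July 14

Target arrival in UTC: 7:49 AM − 13:00 = 6:49 PM on Jul 14.
Subtract 3 hours 20 minutes → departure 3:29 PM UTC on Jul 14.
Helsinki is UTC+3:00: 3:29 PM + 3:00 = 6:29 PM on Jul 14.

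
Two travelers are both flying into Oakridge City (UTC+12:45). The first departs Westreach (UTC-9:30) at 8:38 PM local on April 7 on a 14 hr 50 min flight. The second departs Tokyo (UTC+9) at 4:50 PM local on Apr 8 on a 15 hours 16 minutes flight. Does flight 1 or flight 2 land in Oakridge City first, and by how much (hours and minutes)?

the first, by 2 hours 8 minutes

Flight 1 in UTC: 8:38 PM + 9:30 = 6:08 AM on Apr 8.
+14 hours 50 minutes → arrive 8:58 PM UTC on Apr 8.
Flight 2 in UTC: 4:50 PM − 9:00 = 7:50 AM on Apr 8.
+15 hours 16 minutes → arrive 11:06 PM UTC on Apr 8.
Flight 1 lands earlier by 2 hours 8 minutes.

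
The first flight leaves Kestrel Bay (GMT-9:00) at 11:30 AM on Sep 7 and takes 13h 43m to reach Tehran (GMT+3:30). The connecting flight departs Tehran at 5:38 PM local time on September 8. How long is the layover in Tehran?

3 hours 55 minutes

Convert departure to UTC: 11:30 AM + 9:00 = 8:30 PM UTC on Sep 7.
Add 13 hours 43 minutes flight time → 10:13 AM UTC (Sep 8).
Tehran is UTC+3:30, so local arrival = 10:13 AM + 3:30 = 1:43 PM on Sep 8.
Layover = 5:38 PM − 1:43 PM = 3 hours 55 minutes.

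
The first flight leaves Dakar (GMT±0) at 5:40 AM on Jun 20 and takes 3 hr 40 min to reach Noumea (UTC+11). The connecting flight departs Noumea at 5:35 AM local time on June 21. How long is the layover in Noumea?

Dakar is at UTC+0, so departure is already 5:40 AM UTC on Jun 20.
Add 3 hours 40 minutes flight time → 9:20 AM UTC.
Noumea is UTC+11:00, so local arrival = 9:20 AM + 11:00 = 8:20 PM on Jun 20.
Layover = 5:35 AM − 8:20 PM (+1 day) = 9 hours 15 minutes.

9 hours 15 minutes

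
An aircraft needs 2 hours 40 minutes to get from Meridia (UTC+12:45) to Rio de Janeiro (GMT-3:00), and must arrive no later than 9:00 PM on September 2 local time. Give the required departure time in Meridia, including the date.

10:05 AM on September 3

Target arrival in UTC: 9:00 PM + 3:00 = 12:00 AM on Sep 3.
Subtract 2 hours 40 minutes → departure 9:20 PM UTC on Sep 2.
Meridia is UTC+12:45: 9:20 PM + 12:45 = 10:05 AM on Sep 3.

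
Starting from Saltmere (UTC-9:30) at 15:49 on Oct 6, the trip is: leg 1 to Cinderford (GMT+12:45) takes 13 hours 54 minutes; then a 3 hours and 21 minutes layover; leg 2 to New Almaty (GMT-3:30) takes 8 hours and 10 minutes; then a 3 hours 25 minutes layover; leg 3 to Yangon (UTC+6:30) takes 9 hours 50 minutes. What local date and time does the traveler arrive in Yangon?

22:29 on October 8

Convert departure to UTC: 15:49 + 9:30 = 01:19 UTC on Oct 7.
Add 13 hours 54 minutes leg 1 → 15:13 UTC.
Add 3 hours 21 minutes layover in Cinderford → 18:34 UTC.
Add 8 hours and 10 minutes leg 2 → 02:44 UTC (Oct 8).
Add 3 hours and 25 minutes layover in New Almaty → 06:09 UTC.
Add 9 hours and 50 minutes leg 3 → 15:59 UTC.
Yangon is UTC+6:30, so local arrival = 15:59 + 6:30 = 22:29 on Oct 8.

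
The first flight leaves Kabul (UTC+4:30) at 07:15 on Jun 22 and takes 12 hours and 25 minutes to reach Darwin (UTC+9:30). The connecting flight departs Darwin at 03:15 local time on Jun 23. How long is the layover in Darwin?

Convert departure to UTC: 07:15 − 4:30 = 02:45 UTC on Jun 22.
Add 12 hours 25 minutes flight time → 15:10 UTC.
Darwin is UTC+9:30, so local arrival = 15:10 + 9:30 = 00:40 on Jun 23.
Layover = 03:15 − 00:40 = 2 hours 35 minutes.

2 hours 35 minutes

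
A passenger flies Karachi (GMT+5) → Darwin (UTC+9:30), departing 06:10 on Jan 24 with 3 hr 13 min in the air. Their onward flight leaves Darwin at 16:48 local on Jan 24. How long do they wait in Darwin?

2 hours 55 minutes

Convert departure to UTC: 06:10 − 5:00 = 01:10 UTC on Jan 24.
Add 3 hours and 13 minutes flight time → 04:23 UTC.
Darwin is UTC+9:30, so local arrival = 04:23 + 9:30 = 13:53 on Jan 24.
Layover = 16:48 − 13:53 = 2 hours 55 minutes.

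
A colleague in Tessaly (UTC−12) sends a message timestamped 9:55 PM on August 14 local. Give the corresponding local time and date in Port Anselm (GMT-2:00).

7:55 AM on Aug 15

In UTC: 9:55 PM + 12:00 = 9:55 AM on Aug 15.
Port Anselm is UTC−2:00: 9:55 AM − 2:00 = 7:55 AM on Aug 15.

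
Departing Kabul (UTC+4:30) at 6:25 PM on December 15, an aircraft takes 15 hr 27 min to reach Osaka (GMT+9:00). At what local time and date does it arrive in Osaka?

2:22 PM on December 16

Osaka is 4:30 ahead of Kabul.
After 15 hours 27 minutes it is 9:52 AM (Dec 16) in Kabul.
Shift by the zone difference: 9:52 AM + 4:30 = 2:22 PM on Dec 16 in Osaka.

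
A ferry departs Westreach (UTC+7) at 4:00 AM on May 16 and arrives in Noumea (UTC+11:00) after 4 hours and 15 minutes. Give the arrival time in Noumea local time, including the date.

12:15 PM on May 16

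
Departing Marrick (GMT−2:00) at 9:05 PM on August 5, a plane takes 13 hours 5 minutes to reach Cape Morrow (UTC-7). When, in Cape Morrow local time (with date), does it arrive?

Convert departure to UTC: 9:05 PM + 2:00 = 11:05 PM UTC on Aug 5.
Add 13 hours 5 minutes travel time → 12:10 PM UTC (Aug 6).
Cape Morrow is UTC−7:00, so local arrival = 12:10 PM − 7:00 = 5:10 AM on Aug 6.

5:10 AM on August 6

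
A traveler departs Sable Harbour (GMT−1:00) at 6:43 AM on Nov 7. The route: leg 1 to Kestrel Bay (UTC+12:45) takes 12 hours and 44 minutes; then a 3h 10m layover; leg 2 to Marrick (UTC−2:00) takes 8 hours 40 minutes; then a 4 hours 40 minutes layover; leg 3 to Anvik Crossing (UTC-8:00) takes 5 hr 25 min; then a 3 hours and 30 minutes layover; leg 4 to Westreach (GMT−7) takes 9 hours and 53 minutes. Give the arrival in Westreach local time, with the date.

Convert departure to UTC: 6:43 AM + 1:00 = 7:43 AM UTC on Nov 7.
Add 12 hours and 44 minutes leg 1 → 8:27 PM UTC.
Add 3 hours and 10 minutes layover in Kestrel Bay → 11:37 PM UTC.
Add 8 hours 40 minutes leg 2 → 8:17 AM UTC (Nov 8).
Add 4 hours 40 minutes layover in Marrick → 12:57 PM UTC.
Add 5 hours and 25 minutes leg 3 → 6:22 PM UTC.
Add 3 hours and 30 minutes layover in Anvik Crossing → 9:52 PM UTC.
Add 9 hours 53 minutes leg 4 → 7:45 AM UTC (Nov 9).
Westreach is UTC−7:00, so local arrival = 7:45 AM − 7:00 = 12:45 AM on Nov 9.

12:45 AM on November 9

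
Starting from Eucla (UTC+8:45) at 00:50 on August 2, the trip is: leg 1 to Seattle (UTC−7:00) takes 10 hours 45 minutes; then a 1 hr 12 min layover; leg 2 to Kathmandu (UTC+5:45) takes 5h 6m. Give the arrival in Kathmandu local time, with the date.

Convert departure to UTC: 00:50 − 8:45 = 16:05 UTC on Aug 1.
Add 10 hours 45 minutes leg 1 → 02:50 UTC (Aug 2).
Add 1 hour and 12 minutes layover in Seattle → 04:02 UTC.
Add 5 hours 6 minutes leg 2 → 09:08 UTC.
Kathmandu is UTC+5:45, so local arrival = 09:08 + 5:45 = 14:53 on Aug 2.

14:53 on August 2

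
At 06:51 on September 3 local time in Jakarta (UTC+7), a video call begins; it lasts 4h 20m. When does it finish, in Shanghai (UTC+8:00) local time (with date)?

12:11 on Sep 3

Convert start to UTC: 06:51 − 7:00 = 23:51 UTC on Sep 2.
Add 4 hours 20 minutes duration → 04:11 UTC (Sep 3).
Shanghai is UTC+8:00, so local end time = 04:11 + 8:00 = 12:11 on Sep 3.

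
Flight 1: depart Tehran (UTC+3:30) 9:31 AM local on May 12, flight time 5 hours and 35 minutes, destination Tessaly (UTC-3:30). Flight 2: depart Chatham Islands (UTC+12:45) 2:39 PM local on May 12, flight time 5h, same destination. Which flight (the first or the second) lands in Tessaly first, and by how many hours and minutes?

the second, by 4 hours 42 minutes

Flight 1 in UTC: 9:31 AM − 3:30 = 6:01 AM on May 12.
+5 hours 35 minutes → arrive 11:36 AM UTC on May 12.
Flight 2 in UTC: 2:39 PM − 12:45 = 1:54 AM on May 12.
+5 hours → arrive 6:54 AM UTC on May 12.
Flight 2 lands earlier by 4 hours 42 minutes.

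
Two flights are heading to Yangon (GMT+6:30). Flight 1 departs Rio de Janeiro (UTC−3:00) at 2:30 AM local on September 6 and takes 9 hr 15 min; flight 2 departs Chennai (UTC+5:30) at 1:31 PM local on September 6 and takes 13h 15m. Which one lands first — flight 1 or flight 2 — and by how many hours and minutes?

Flight 1 in UTC: 2:30 AM + 3:00 = 5:30 AM on Sep 6.
+9 hours and 15 minutes → arrive 2:45 PM UTC on Sep 6.
Flight 2 in UTC: 1:31 PM − 5:30 = 8:01 AM on Sep 6.
+13 hours and 15 minutes → arrive 9:16 PM UTC on Sep 6.
Flight 1 lands earlier by 6 hours 31 minutes.

the first, by 6 hours 31 minutes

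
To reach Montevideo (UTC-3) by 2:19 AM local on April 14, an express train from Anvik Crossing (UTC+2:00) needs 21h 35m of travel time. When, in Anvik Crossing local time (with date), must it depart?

9:44 AM on April 13

Target arrival in UTC: 2:19 AM + 3:00 = 5:19 AM on Apr 14.
Subtract 21 hours 35 minutes → departure 7:44 AM UTC on Apr 13.
Anvik Crossing is UTC+2:00: 7:44 AM + 2:00 = 9:44 AM on Apr 13.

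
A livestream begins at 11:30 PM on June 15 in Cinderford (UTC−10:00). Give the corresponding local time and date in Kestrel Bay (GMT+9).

6:30 PM on June 16

Kestrel Bay is 19:00 ahead of Cinderford.
Shift by the zone difference: 11:30 PM + 19:00 = 6:30 PM on Jun 16 in Kestrel Bay.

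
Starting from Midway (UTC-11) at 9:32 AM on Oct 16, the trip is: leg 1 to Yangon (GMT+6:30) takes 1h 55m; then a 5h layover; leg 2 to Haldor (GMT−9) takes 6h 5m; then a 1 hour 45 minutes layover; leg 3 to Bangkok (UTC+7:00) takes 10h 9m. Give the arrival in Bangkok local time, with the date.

4:26 AM on October 18

Convert departure to UTC: 9:32 AM + 11:00 = 8:32 PM UTC on Oct 16.
Add 1 hour 55 minutes leg 1 → 10:27 PM UTC.
Add 5 hours layover in Yangon → 3:27 AM UTC (Oct 17).
Add 6 hours and 5 minutes leg 2 → 9:32 AM UTC.
Add 1 hour 45 minutes layover in Haldor → 11:17 AM UTC.
Add 10 hours and 9 minutes leg 3 → 9:26 PM UTC.
Bangkok is UTC+7:00, so local arrival = 9:26 PM + 7:00 = 4:26 AM on Oct 18.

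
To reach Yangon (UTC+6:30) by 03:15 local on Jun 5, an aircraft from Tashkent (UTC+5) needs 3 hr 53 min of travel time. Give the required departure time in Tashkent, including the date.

Target arrival in UTC: 03:15 − 6:30 = 20:45 on Jun 4.
Subtract 3 hours and 53 minutes → departure 16:52 UTC on Jun 4.
Tashkent is UTC+5:00: 16:52 + 5:00 = 21:52 on Jun 4.

21:52 on June 4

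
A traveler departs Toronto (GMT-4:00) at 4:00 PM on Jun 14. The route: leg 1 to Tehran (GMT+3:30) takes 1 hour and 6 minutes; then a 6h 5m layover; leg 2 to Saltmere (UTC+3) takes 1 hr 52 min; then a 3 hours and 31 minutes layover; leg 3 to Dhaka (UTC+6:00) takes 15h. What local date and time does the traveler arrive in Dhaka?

5:34 AM on Jun 16

Convert departure to UTC: 4:00 PM + 4:00 = 8:00 PM UTC on Jun 14.
Add 1 hour and 6 minutes leg 1 → 9:06 PM UTC.
Add 6 hours and 5 minutes layover in Tehran → 3:11 AM UTC (Jun 15).
Add 1 hour 52 minutes leg 2 → 5:03 AM UTC.
Add 3 hours and 31 minutes layover in Saltmere → 8:34 AM UTC.
Add 15 hours leg 3 → 11:34 PM UTC.
Dhaka is UTC+6:00, so local arrival = 11:34 PM + 6:00 = 5:34 AM on Jun 16.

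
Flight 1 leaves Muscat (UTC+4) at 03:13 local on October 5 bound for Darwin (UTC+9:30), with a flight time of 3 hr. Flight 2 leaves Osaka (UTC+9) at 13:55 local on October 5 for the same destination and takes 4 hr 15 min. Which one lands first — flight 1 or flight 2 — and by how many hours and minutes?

Flight 1 in UTC: 03:13 − 4:00 = 23:13 on Oct 4.
+3 hours → arrive 02:13 UTC on Oct 5.
Flight 2 in UTC: 13:55 − 9:00 = 04:55 on Oct 5.
+4 hours 15 minutes → arrive 09:10 UTC on Oct 5.
Flight 1 lands earlier by 6 hours 57 minutes.

the first, by 6 hours 57 minutes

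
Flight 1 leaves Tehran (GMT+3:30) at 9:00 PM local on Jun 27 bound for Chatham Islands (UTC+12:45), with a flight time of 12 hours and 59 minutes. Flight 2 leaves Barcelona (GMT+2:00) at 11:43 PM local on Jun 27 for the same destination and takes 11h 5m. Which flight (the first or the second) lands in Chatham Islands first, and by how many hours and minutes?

the first, by 2 hours 19 minutes

Flight 1 in UTC: 9:00 PM − 3:30 = 5:30 PM on Jun 27.
+12 hours and 59 minutes → arrive 6:29 AM UTC on Jun 28.
Flight 2 in UTC: 11:43 PM − 2:00 = 9:43 PM on Jun 27.
+11 hours and 5 minutes → arrive 8:48 AM UTC on Jun 28.
Flight 1 lands earlier by 2 hours 19 minutes.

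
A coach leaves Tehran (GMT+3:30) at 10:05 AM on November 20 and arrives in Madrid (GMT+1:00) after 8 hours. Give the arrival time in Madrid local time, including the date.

3:35 PM on November 20

Convert departure to UTC: 10:05 AM − 3:30 = 6:35 AM UTC on Nov 20.
Add 8 hours travel time → 2:35 PM UTC.
Madrid is UTC+1:00, so local arrival = 2:35 PM + 1:00 = 3:35 PM on Nov 20.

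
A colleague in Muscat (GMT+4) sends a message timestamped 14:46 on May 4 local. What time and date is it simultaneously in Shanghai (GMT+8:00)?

In UTC: 14:46 − 4:00 = 10:46 on May 4.
Shanghai is UTC+8:00: 10:46 + 8:00 = 18:46 on May 4.

18:46 on May 4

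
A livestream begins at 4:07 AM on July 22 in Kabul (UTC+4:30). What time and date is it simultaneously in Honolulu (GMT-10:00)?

1:37 PM on July 21

In UTC: 4:07 AM − 4:30 = 11:37 PM on Jul 21.
Honolulu is UTC−10:00: 11:37 PM − 10:00 = 1:37 PM on Jul 21.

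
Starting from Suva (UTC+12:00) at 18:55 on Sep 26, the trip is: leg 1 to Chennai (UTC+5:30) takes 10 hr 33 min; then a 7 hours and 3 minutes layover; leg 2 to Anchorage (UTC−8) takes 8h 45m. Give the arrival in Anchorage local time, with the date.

Convert departure to UTC: 18:55 − 12:00 = 06:55 UTC on Sep 26.
Add 10 hours and 33 minutes leg 1 → 17:28 UTC.
Add 7 hours 3 minutes layover in Chennai → 00:31 UTC (Sep 27).
Add 8 hours 45 minutes leg 2 → 09:16 UTC.
Anchorage is UTC−8:00, so local arrival = 09:16 − 8:00 = 01:16 on Sep 27.

01:16 on September 27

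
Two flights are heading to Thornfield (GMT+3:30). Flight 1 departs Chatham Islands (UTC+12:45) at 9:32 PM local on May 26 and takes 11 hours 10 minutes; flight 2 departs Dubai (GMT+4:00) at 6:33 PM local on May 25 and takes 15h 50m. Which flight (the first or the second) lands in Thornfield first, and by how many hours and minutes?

the second, by 13 hours 34 minutes

Flight 1 in UTC: 9:32 PM − 12:45 = 8:47 AM on May 26.
+11 hours 10 minutes → arrive 7:57 PM UTC on May 26.
Flight 2 in UTC: 6:33 PM − 4:00 = 2:33 PM on May 25.
+15 hours 50 minutes → arrive 6:23 AM UTC on May 26.
Flight 2 lands earlier by 13 hours 34 minutes.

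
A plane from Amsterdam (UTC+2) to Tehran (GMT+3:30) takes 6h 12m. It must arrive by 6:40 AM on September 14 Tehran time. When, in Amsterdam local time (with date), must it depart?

10:58 PM on Sep 13

Target arrival in UTC: 6:40 AM − 3:30 = 3:10 AM on Sep 14.
Subtract 6 hours 12 minutes → departure 8:58 PM UTC on Sep 13.
Amsterdam is UTC+2:00: 8:58 PM + 2:00 = 10:58 PM on Sep 13.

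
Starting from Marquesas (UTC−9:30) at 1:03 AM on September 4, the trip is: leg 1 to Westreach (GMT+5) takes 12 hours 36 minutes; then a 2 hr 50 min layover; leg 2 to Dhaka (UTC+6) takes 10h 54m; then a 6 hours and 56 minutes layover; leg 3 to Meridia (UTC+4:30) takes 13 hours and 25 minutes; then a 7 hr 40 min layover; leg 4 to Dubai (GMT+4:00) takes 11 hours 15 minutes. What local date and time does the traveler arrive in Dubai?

8:09 AM on September 7

Convert departure to UTC: 1:03 AM + 9:30 = 10:33 AM UTC on Sep 4.
Add 12 hours 36 minutes leg 1 → 11:09 PM UTC.
Add 2 hours and 50 minutes layover in Westreach → 1:59 AM UTC (Sep 5).
Add 10 hours 54 minutes leg 2 → 12:53 PM UTC.
Add 6 hours and 56 minutes layover in Dhaka → 7:49 PM UTC.
Add 13 hours and 25 minutes leg 3 → 9:14 AM UTC (Sep 6).
Add 7 hours 40 minutes layover in Meridia → 4:54 PM UTC.
Add 11 hours and 15 minutes leg 4 → 4:09 AM UTC (Sep 7).
Dubai is UTC+4:00, so local arrival = 4:09 AM + 4:00 = 8:09 AM on Sep 7.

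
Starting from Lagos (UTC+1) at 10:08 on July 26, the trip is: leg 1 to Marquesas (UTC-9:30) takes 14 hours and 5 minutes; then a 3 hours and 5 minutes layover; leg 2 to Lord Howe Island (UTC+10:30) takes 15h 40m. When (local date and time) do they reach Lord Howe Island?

04:28 on Jul 28

Convert departure to UTC: 10:08 − 1:00 = 09:08 UTC on Jul 26.
Add 14 hours 5 minutes leg 1 → 23:13 UTC.
Add 3 hours and 5 minutes layover in Marquesas → 02:18 UTC (Jul 27).
Add 15 hours 40 minutes leg 2 → 17:58 UTC.
Lord Howe Island is UTC+10:30, so local arrival = 17:58 + 10:30 = 04:28 on Jul 28.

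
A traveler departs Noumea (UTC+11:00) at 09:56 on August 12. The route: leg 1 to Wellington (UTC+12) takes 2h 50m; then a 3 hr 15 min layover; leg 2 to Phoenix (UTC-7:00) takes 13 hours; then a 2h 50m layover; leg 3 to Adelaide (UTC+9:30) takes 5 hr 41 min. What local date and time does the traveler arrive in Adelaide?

12:02 on August 13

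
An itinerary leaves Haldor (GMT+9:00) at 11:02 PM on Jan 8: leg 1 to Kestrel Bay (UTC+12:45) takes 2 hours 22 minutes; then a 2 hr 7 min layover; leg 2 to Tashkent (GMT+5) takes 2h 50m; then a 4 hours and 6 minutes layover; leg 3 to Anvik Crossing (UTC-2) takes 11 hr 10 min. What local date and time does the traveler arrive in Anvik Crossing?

10:37 AM on January 9

Convert departure to UTC: 11:02 PM − 9:00 = 2:02 PM UTC on Jan 8.
Add 2 hours and 22 minutes leg 1 → 4:24 PM UTC.
Add 2 hours 7 minutes layover in Kestrel Bay → 6:31 PM UTC.
Add 2 hours 50 minutes leg 2 → 9:21 PM UTC.
Add 4 hours 6 minutes layover in Tashkent → 1:27 AM UTC (Jan 9).
Add 11 hours 10 minutes leg 3 → 12:37 PM UTC.
Anvik Crossing is UTC−2:00, so local arrival = 12:37 PM − 2:00 = 10:37 AM on Jan 9.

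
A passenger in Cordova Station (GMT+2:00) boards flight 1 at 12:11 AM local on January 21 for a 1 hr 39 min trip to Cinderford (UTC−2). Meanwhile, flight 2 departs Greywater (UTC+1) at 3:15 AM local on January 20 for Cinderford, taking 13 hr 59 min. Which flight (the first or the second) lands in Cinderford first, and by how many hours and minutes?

the second, by 7 hours 36 minutes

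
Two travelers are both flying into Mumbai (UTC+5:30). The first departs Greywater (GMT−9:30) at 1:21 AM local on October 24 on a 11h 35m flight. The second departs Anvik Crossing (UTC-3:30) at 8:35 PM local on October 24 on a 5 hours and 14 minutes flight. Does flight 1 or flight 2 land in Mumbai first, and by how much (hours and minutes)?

Flight 1 in UTC: 1:21 AM + 9:30 = 10:51 AM on Oct 24.
+11 hours 35 minutes → arrive 10:26 PM UTC on Oct 24.
Flight 2 in UTC: 8:35 PM + 3:30 = 12:05 AM on Oct 25.
+5 hours 14 minutes → arrive 5:19 AM UTC on Oct 25.
Flight 1 lands earlier by 6 hours 53 minutes.

the first, by 6 hours 53 minutes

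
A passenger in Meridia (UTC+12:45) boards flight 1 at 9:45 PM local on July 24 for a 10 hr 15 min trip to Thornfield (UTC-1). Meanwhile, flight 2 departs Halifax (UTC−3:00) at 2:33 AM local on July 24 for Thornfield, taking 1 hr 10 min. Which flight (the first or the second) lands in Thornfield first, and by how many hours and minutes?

the second, by 12 hours 32 minutes

Flight 1 in UTC: 9:45 PM − 12:45 = 9:00 AM on Jul 24.
+10 hours 15 minutes → arrive 7:15 PM UTC on Jul 24.
Flight 2 in UTC: 2:33 AM + 3:00 = 5:33 AM on Jul 24.
+1 hour and 10 minutes → arrive 6:43 AM UTC on Jul 24.
Flight 2 lands earlier by 12 hours 32 minutes.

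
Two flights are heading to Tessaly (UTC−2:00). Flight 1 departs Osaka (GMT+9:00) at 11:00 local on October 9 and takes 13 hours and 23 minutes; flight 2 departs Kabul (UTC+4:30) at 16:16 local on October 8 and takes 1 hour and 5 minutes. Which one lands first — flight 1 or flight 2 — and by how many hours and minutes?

the second, by 26 hours 32 minutes

Flight 1 in UTC: 11:00 − 9:00 = 02:00 on Oct 9.
+13 hours 23 minutes → arrive 15:23 UTC on Oct 9.
Flight 2 in UTC: 16:16 − 4:30 = 11:46 on Oct 8.
+1 hour 5 minutes → arrive 12:51 UTC on Oct 8.
Flight 2 lands earlier by 26 hours 32 minutes.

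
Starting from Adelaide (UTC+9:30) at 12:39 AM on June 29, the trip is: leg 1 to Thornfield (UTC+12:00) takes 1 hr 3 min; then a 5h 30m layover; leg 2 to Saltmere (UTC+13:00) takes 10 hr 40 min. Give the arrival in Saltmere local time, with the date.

9:22 PM on June 29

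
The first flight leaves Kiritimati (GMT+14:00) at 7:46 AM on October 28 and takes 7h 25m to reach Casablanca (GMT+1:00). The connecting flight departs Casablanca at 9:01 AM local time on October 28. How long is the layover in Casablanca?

6 hours 50 minutes

Convert departure to UTC: 7:46 AM − 14:00 = 5:46 PM UTC on Oct 27.
Add 7 hours and 25 minutes flight time → 1:11 AM UTC (Oct 28).
Casablanca is UTC+1:00, so local arrival = 1:11 AM + 1:00 = 2:11 AM on Oct 28.
Layover = 9:01 AM − 2:11 AM = 6 hours 50 minutes.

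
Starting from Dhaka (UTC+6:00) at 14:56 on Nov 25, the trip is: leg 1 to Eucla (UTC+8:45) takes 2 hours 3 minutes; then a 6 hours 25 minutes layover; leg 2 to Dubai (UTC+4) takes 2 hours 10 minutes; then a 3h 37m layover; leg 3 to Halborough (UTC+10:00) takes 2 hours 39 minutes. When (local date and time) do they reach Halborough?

Convert departure to UTC: 14:56 − 6:00 = 08:56 UTC on Nov 25.
Add 2 hours and 3 minutes leg 1 → 10:59 UTC.
Add 6 hours 25 minutes layover in Eucla → 17:24 UTC.
Add 2 hours and 10 minutes leg 2 → 19:34 UTC.
Add 3 hours and 37 minutes layover in Dubai → 23:11 UTC.
Add 2 hours and 39 minutes leg 3 → 01:50 UTC (Nov 26).
Halborough is UTC+10:00, so local arrival = 01:50 + 10:00 = 11:50 on Nov 26.

11:50 on Nov 26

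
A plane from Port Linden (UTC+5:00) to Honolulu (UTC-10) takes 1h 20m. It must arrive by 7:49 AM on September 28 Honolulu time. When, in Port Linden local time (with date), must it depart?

9:29 PM on September 28

Target arrival in UTC: 7:49 AM + 10:00 = 5:49 PM on Sep 28.
Subtract 1 hour 20 minutes → departure 4:29 PM UTC on Sep 28.
Port Linden is UTC+5:00: 4:29 PM + 5:00 = 9:29 PM on Sep 28.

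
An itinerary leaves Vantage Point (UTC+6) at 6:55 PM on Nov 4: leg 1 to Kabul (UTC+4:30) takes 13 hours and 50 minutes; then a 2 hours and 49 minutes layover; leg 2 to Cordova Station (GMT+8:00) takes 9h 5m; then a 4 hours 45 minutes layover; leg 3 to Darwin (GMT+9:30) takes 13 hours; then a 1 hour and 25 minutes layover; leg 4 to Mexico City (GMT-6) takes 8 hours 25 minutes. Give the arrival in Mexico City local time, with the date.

12:14 PM on Nov 6

Convert departure to UTC: 6:55 PM − 6:00 = 12:55 PM UTC on Nov 4.
Add 13 hours and 50 minutes leg 1 → 2:45 AM UTC (Nov 5).
Add 2 hours 49 minutes layover in Kabul → 5:34 AM UTC.
Add 9 hours 5 minutes leg 2 → 2:39 PM UTC.
Add 4 hours and 45 minutes layover in Cordova Station → 7:24 PM UTC.
Add 13 hours leg 3 → 8:24 AM UTC (Nov 6).
Add 1 hour 25 minutes layover in Darwin → 9:49 AM UTC.
Add 8 hours 25 minutes leg 4 → 6:14 PM UTC.
Mexico City is UTC−6:00, so local arrival = 6:14 PM − 6:00 = 12:14 PM on Nov 6.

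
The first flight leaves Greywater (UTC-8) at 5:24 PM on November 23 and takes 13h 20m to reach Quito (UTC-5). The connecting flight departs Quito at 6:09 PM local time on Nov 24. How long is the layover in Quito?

Convert departure to UTC: 5:24 PM + 8:00 = 1:24 AM UTC on Nov 24.
Add 13 hours and 20 minutes flight time → 2:44 PM UTC.
Quito is UTC−5:00, so local arrival = 2:44 PM − 5:00 = 9:44 AM on Nov 24.
Layover = 6:09 PM − 9:44 AM = 8 hours 25 minutes.

8 hours 25 minutes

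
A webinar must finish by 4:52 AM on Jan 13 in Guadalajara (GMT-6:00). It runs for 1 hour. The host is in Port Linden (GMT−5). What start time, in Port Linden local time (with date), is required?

Target end time in UTC: 4:52 AM + 6:00 = 10:52 AM on Jan 13.
Subtract 1 hour → start 9:52 AM UTC on Jan 13.
Port Linden is UTC−5:00: 9:52 AM − 5:00 = 4:52 AM on Jan 13.

4:52 AM on January 13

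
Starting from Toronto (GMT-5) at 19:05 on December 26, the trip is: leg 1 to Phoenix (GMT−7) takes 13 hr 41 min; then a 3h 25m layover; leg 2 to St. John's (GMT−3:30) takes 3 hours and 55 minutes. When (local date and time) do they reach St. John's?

17:36 on December 27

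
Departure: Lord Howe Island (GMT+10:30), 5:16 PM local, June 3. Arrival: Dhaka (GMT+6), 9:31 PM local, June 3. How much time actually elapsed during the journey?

Departure in UTC: 5:16 PM − 10:30 = 6:46 AM on Jun 3.
Arrival in UTC: 9:31 PM − 6:00 = 3:31 PM on Jun 3.
Elapsed = 3:31 PM − 6:46 AM = 8 hours 45 minutes.

8 hours 45 minutes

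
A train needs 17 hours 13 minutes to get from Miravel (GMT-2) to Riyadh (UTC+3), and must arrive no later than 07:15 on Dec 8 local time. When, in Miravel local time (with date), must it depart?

09:02 on Dec 7

Target arrival in UTC: 07:15 − 3:00 = 04:15 on Dec 8.
Subtract 17 hours and 13 minutes → departure 11:02 UTC on Dec 7.
Miravel is UTC−2:00: 11:02 − 2:00 = 09:02 on Dec 7.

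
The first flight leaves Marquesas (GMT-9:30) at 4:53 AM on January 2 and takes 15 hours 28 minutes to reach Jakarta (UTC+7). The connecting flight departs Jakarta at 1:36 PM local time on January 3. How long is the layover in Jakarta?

45 minutes

Convert departure to UTC: 4:53 AM + 9:30 = 2:23 PM UTC on Jan 2.
Add 15 hours and 28 minutes flight time → 5:51 AM UTC (Jan 3).
Jakarta is UTC+7:00, so local arrival = 5:51 AM + 7:00 = 12:51 PM on Jan 3.
Layover = 1:36 PM − 12:51 PM = 45 minutes.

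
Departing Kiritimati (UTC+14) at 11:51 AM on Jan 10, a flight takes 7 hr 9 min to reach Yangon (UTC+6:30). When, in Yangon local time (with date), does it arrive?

11:30 AM on January 10

Yangon is 7:30 behind Kiritimati.
After 7 hours and 9 minutes it is 7:00 PM in Kiritimati.
Shift by the zone difference: 7:00 PM − 7:30 = 11:30 AM on Jan 10 in Yangon.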